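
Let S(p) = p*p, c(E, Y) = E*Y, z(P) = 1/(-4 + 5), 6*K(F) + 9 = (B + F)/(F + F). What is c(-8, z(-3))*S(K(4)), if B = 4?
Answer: -128/9 ≈ -14.222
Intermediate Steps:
K(F) = -3/2 + (4 + F)/(12*F) (K(F) = -3/2 + ((4 + F)/(F + F))/6 = -3/2 + ((4 + F)/((2*F)))/6 = -3/2 + ((4 + F)*(1/(2*F)))/6 = -3/2 + ((4 + F)/(2*F))/6 = -3/2 + (4 + F)/(12*F))
z(P) = 1 (z(P) = 1/1 = 1)
S(p) = p**2
c(-8, z(-3))*S(K(4)) = (-8*1)*((1/12)*(4 - 17*4)/4)**2 = -8*(4 - 68)**2/2304 = -8*((1/12)*(1/4)*(-64))**2 = -8*(-4/3)**2 = -8*16/9 = -128/9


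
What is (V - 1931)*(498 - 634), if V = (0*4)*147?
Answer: 262616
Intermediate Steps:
V = 0 (V = 0*147 = 0)
(V - 1931)*(498 - 634) = (0 - 1931)*(498 - 634) = -1931*(-136) = 262616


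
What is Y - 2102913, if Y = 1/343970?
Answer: -723338984609/343970 ≈ -2.1029e+6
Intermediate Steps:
Y = 1/343970 ≈ 2.9072e-6
Y - 2102913 = 1/343970 - 2102913 = -723338984609/343970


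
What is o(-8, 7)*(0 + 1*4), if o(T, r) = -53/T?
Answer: 53/2 ≈ 26.500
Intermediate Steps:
o(-8, 7)*(0 + 1*4) = (-53/(-8))*(0 + 1*4) = (-53*(-⅛))*(0 + 4) = (53/8)*4 = 53/2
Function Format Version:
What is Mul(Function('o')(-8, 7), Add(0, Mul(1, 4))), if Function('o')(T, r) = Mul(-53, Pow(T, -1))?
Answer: Rational(53, 2) ≈ 26.500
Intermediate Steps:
Mul(Function('o')(-8, 7), Add(0, Mul(1, 4))) = Mul(Mul(-53, Pow(-8, -1)), Add(0, Mul(1, 4))) = Mul(Mul(-53, Rational(-1, 8)), Add(0, 4)) = Mul(Rational(53, 8), 4) = Rational(53, 2)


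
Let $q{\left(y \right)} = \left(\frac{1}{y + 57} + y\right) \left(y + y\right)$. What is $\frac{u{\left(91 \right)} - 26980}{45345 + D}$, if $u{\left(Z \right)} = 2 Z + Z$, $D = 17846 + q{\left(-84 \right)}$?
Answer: $- \frac{240363}{695783} \approx -0.34546$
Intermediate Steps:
$q{\left(y \right)} = 2 y \left(y + \frac{1}{57 + y}\right)$ ($q{\left(y \right)} = \left(\frac{1}{57 + y} + y\right) 2 y = \left(y + \frac{1}{57 + y}\right) 2 y = 2 y \left(y + \frac{1}{57 + y}\right)$)
$D = \frac{287678}{9}$ ($D = 17846 + 2 \left(-84\right) \frac{1}{57 - 84} \left(1 + \left(-84\right)^{2} + 57 \left(-84\right)\right) = 17846 + 2 \left(-84\right) \frac{1}{-27} \left(1 + 7056 - 4788\right) = 17846 + 2 \left(-84\right) \left(- \frac{1}{27}\right) 2269 = 17846 + \frac{127064}{9} = \frac{287678}{9} \approx 31964.0$)
$u{\left(Z \right)} = 3 Z$
$\frac{u{\left(91 \right)} - 26980}{45345 + D} = \frac{3 \cdot 91 - 26980}{45345 + \frac{287678}{9}} = \frac{273 - 26980}{\frac{695783}{9}} = \left(-26707\right) \frac{9}{695783} = - \frac{240363}{695783}$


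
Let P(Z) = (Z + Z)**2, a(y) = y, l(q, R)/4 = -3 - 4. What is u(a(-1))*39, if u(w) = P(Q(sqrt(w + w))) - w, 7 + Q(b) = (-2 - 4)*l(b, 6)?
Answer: 4043715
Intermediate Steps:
l(q, R) = -28 (l(q, R) = 4*(-3 - 4) = 4*(-7) = -28)
Q(b) = 161 (Q(b) = -7 + (-2 - 4)*(-28) = -7 - 6*(-28) = -7 + 168 = 161)
P(Z) = 4*Z**2 (P(Z) = (2*Z)**2 = 4*Z**2)
u(w) = 103684 - w (u(w) = 4*161**2 - w = 4*25921 - w = 103684 - w)
u(a(-1))*39 = (103684 - 1*(-1))*39 = (103684 + 1)*39 = 103685*39 = 4043715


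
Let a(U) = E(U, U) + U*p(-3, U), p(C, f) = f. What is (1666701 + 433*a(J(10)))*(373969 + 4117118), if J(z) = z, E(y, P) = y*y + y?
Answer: 7893673734897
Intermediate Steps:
E(y, P) = y + y**2 (E(y, P) = y**2 + y = y + y**2)
a(U) = U**2 + U*(1 + U) (a(U) = U*(1 + U) + U*U = U*(1 + U) + U**2 = U**2 + U*(1 + U))
(1666701 + 433*a(J(10)))*(373969 + 4117118) = (1666701 + 433*(10*(1 + 2*10)))*(373969 + 4117118) = (1666701 + 433*(10*(1 + 20)))*4491087 = (1666701 + 433*(10*21))*4491087 = (1666701 + 433*210)*4491087 = (1666701 + 90930)*4491087 = 1757631*4491087 = 7893673734897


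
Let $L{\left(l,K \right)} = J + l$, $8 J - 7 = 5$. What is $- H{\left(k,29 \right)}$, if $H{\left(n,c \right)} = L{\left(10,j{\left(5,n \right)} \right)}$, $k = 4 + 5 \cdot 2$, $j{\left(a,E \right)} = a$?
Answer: $- \frac{23}{2} \approx -11.5$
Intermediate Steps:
$J = \frac{3}{2}$ ($J = \frac{7}{8} + \frac{1}{8} \cdot 5 = \frac{7}{8} + \frac{5}{8} = \frac{3}{2} \approx 1.5$)
$L{\left(l,K \right)} = \frac{3}{2} + l$
$k = 14$ ($k = 4 + 10 = 14$)
$H{\left(n,c \right)} = \frac{23}{2}$ ($H{\left(n,c \right)} = \frac{3}{2} + 10 = \frac{23}{2}$)
$- H{\left(k,29 \right)} = \left(-1\right) \frac{23}{2} = - \frac{23}{2}$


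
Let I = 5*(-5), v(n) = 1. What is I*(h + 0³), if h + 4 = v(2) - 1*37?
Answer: 1000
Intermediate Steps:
h = -40 (h = -4 + (1 - 1*37) = -4 + (1 - 37) = -4 - 36 = -40)
I = -25
I*(h + 0³) = -25*(-40 + 0³) = -25*(-40 + 0) = -25*(-40) = 1000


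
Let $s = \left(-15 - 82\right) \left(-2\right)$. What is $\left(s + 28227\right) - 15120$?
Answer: $13301$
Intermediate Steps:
$s = 194$ ($s = \left(-97\right) \left(-2\right) = 194$)
$\left(s + 28227\right) - 15120 = \left(194 + 28227\right) - 15120 = 28421 - 15120 = 13301$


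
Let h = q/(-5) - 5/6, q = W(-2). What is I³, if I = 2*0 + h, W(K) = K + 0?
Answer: -2197/27000 ≈ -0.081370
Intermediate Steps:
W(K) = K
q = -2
h = -13/30 (h = -2/(-5) - 5/6 = -2*(-⅕) - 5*⅙ = ⅖ - ⅚ = -13/30 ≈ -0.43333)
I = -13/30 (I = 2*0 - 13/30 = 0 - 13/30 = -13/30 ≈ -0.43333)
I³ = (-13/30)³ = -2197/27000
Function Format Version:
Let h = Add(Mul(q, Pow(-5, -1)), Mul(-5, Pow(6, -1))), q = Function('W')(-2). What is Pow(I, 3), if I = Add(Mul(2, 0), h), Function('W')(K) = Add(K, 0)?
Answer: Rational(-2197, 27000) ≈ -0.081370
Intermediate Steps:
Function('W')(K) = K
q = -2
h = Rational(-13, 30) (h = Add(Mul(-2, Pow(-5, -1)), Mul(-5, Pow(6, -1))) = Add(Mul(-2, Rational(-1, 5)), Mul(-5, Rational(1, 6))) = Add(Rational(2, 5), Rational(-5, 6)) = Rational(-13, 30) ≈ -0.43333)
I = Rational(-13, 30) (I = Add(Mul(2, 0), Rational(-13, 30)) = Add(0, Rational(-13, 30)) = Rational(-13, 30) ≈ -0.43333)
Pow(I, 3) = Pow(Rational(-13, 30), 3) = Rational(-2197, 27000)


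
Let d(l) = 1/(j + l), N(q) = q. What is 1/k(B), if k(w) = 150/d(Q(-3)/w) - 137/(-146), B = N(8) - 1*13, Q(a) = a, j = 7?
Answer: 146/166577 ≈ 0.00087647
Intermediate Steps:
B = -5 (B = 8 - 1*13 = 8 - 13 = -5)
d(l) = 1/(7 + l)
k(w) = 153437/146 - 450/w (k(w) = 150/(1/(7 - 3/w)) - 137/(-146) = 150*(7 - 3/w) - 137*(-1/146) = (1050 - 450/w) + 137/146 = 153437/146 - 450/w)
1/k(B) = 1/(153437/146 - 450/(-5)) = 1/(153437/146 - 450*(-⅕)) = 1/(153437/146 + 90) = 1/(166577/146) = 146/166577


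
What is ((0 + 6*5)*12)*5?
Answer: 1800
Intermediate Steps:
((0 + 6*5)*12)*5 = ((0 + 30)*12)*5 = (30*12)*5 = 360*5 = 1800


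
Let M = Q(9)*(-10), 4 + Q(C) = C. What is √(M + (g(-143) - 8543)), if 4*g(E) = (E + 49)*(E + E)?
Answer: 12*I*√13 ≈ 43.267*I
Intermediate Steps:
Q(C) = -4 + C
g(E) = E*(49 + E)/2 (g(E) = ((E + 49)*(E + E))/4 = ((49 + E)*(2*E))/4 = (2*E*(49 + E))/4 = E*(49 + E)/2)
M = -50 (M = (-4 + 9)*(-10) = 5*(-10) = -50)
√(M + (g(-143) - 8543)) = √(-50 + ((½)*(-143)*(49 - 143) - 8543)) = √(-50 + ((½)*(-143)*(-94) - 8543)) = √(-50 + (6721 - 8543)) = √(-50 - 1822) = √(-1872) = 12*I*√13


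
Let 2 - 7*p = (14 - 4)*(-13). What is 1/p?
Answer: 7/132 ≈ 0.053030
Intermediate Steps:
p = 132/7 (p = 2/7 - (14 - 4)*(-13)/7 = 2/7 - 10*(-13)/7 = 2/7 - 1/7*(-130) = 2/7 + 130/7 = 132/7 ≈ 18.857)
1/p = 1/(132/7) = 7/132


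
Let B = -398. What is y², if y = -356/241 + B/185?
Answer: 26172121284/1987822225 ≈ 13.166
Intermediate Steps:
y = -161778/44585 (y = -356/241 - 398/185 = -161778/44585 ≈ -3.6285)
y² = (-161778/44585)² = 26172121284/1987822225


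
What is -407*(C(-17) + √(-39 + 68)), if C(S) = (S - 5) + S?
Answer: 15873 - 407*√29 ≈ 13681.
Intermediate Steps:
C(S) = -5 + 2*S (C(S) = (-5 + S) + S = -5 + 2*S)
-407*(C(-17) + √(-39 + 68)) = -407*((-5 + 2*(-17)) + √(-39 + 68)) = -407*((-5 - 34) + √29) = -407*(-39 + √29) = 15873 - 407*√29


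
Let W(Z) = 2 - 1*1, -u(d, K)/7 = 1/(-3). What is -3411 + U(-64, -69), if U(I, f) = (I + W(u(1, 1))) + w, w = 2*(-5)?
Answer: -3484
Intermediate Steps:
w = -10
u(d, K) = 7/3 (u(d, K) = -7/(-3) = -7*(-⅓) = 7/3)
W(Z) = 1 (W(Z) = 2 - 1 = 1)
U(I, f) = -9 + I (U(I, f) = (I + 1) - 10 = (1 + I) - 10 = -9 + I)
-3411 + U(-64, -69) = -3411 + (-9 - 64) = -3411 - 73 = -3484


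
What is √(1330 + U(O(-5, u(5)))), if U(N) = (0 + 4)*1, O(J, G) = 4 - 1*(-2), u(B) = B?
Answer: √1334 ≈ 36.524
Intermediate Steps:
O(J, G) = 6 (O(J, G) = 4 + 2 = 6)
U(N) = 4 (U(N) = 4*1 = 4)
√(1330 + U(O(-5, u(5)))) = √(1330 + 4) = √1334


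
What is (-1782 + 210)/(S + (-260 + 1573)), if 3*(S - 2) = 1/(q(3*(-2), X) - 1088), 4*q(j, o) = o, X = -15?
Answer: -20594772/17227811 ≈ -1.1954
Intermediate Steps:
q(j, o) = o/4
S = 26198/13101 (S = 2 + 1/(3*((¼)*(-15) - 1088)) = 2 + 1/(3*(-15/4 - 1088)) = 2 + 1/(3*(-4367/4)) = 2 + (⅓)*(-4/4367) = 2 - 4/13101 = 26198/13101 ≈ 1.9997)
(-1782 + 210)/(S + (-260 + 1573)) = (-1782 + 210)/(26198/13101 + (-260 + 1573)) = -1572/(26198/13101 + 1313) = -1572/17227811/13101 = -1572*13101/17227811 = -20594772/17227811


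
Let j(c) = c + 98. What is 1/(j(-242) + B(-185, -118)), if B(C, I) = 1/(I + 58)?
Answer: -60/8641 ≈ -0.0069436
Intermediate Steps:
B(C, I) = 1/(58 + I)
j(c) = 98 + c
1/(j(-242) + B(-185, -118)) = 1/((98 - 242) + 1/(58 - 118)) = 1/(-144 + 1/(-60)) = 1/(-144 - 1/60) = 1/(-8641/60) = -60/8641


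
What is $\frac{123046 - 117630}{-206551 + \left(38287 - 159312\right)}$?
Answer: $- \frac{677}{40947} \approx -0.016534$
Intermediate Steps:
$\frac{123046 - 117630}{-206551 + \left(38287 - 159312\right)} = \frac{5416}{-206551 - 121025} = \frac{5416}{-327576} = 5416 \left(- \frac{1}{327576}\right) = - \frac{677}{40947}$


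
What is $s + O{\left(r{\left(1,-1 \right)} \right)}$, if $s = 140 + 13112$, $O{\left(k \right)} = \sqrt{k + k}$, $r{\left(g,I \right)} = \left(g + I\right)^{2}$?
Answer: $13252$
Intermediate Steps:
$r{\left(g,I \right)} = \left(I + g\right)^{2}$
$O{\left(k \right)} = \sqrt{2} \sqrt{k}$ ($O{\left(k \right)} = \sqrt{2 k} = \sqrt{2} \sqrt{k}$)
$s = 13252$
$s + O{\left(r{\left(1,-1 \right)} \right)} = 13252 + \sqrt{2} \sqrt{\left(-1 + 1\right)^{2}} = 13252 + \sqrt{2} \sqrt{0^{2}} = 13252 + \sqrt{2} \sqrt{0} = 13252 + \sqrt{2} \cdot 0 = 13252 + 0 = 13252$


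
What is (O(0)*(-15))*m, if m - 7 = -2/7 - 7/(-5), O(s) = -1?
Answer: 852/7 ≈ 121.71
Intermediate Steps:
m = 284/35 (m = 7 + (-2/7 - 7/(-5)) = 7 + (-2*⅐ - 7*(-⅕)) = 7 + (-2/7 + 7/5) = 7 + 39/35 = 284/35 ≈ 8.1143)
(O(0)*(-15))*m = -1*(-15)*(284/35) = 15*(284/35) = 852/7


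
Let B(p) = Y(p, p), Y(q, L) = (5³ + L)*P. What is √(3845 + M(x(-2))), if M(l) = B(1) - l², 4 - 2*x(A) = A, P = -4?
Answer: 14*√17 ≈ 57.724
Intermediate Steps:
Y(q, L) = -500 - 4*L (Y(q, L) = (5³ + L)*(-4) = (125 + L)*(-4) = -500 - 4*L)
B(p) = -500 - 4*p
x(A) = 2 - A/2
M(l) = -504 - l² (M(l) = (-500 - 4*1) - l² = (-500 - 4) - l² = -504 - l²)
√(3845 + M(x(-2))) = √(3845 + (-504 - (2 - ½*(-2))²)) = √(3845 + (-504 - (2 + 1)²)) = √(3845 + (-504 - 1*3²)) = √(3845 + (-504 - 1*9)) = √(3845 + (-504 - 9)) = √(3845 - 513) = √3332 = 14*√17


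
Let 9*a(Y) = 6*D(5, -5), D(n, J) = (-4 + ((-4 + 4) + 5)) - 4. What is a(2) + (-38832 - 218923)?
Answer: -257757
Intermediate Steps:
D(n, J) = -3 (D(n, J) = (-4 + (0 + 5)) - 4 = (-4 + 5) - 4 = 1 - 4 = -3)
a(Y) = -2 (a(Y) = (6*(-3))/9 = (⅑)*(-18) = -2)
a(2) + (-38832 - 218923) = -2 + (-38832 - 218923) = -2 - 257755 = -257757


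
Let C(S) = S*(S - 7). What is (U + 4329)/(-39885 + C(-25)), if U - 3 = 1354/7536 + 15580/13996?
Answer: -57131138207/515305707720 ≈ -0.11087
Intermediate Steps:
C(S) = S*(-7 + S)
U = 56597879/13184232 (U = 3 + (1354/7536 + 15580/13996) = 3 + (1354*(1/7536) + 15580*(1/13996)) = 3 + (677/3768 + 3895/3499) = 3 + 17045183/13184232 = 56597879/13184232 ≈ 4.2928)
(U + 4329)/(-39885 + C(-25)) = (56597879/13184232 + 4329)/(-39885 - 25*(-7 - 25)) = 57131138207/(13184232*(-39885 - 25*(-32))) = 57131138207/(13184232*(-39885 + 800)) = (57131138207/13184232)/(-39085) = (57131138207/13184232)*(-1/39085) = -57131138207/515305707720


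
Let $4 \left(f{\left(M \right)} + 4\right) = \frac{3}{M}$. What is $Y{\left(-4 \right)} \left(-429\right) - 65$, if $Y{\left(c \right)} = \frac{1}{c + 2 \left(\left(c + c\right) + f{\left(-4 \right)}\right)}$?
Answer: $- \frac{11323}{227} \approx -49.881$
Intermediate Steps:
$f{\left(M \right)} = -4 + \frac{3}{4 M}$ ($f{\left(M \right)} = -4 + \frac{3 \frac{1}{M}}{4} = -4 + \frac{3}{4 M}$)
$Y{\left(c \right)} = \frac{1}{- \frac{67}{8} + 5 c}$ ($Y{\left(c \right)} = \frac{1}{c + 2 \left(\left(c + c\right) - \left(4 - \frac{3}{4 \left(-4\right)}\right)\right)} = \frac{1}{c + 2 \left(2 c + \left(-4 + \frac{3}{4} \left(- \frac{1}{4}\right)\right)\right)} = \frac{1}{c + 2 \left(2 c - \frac{67}{16}\right)} = \frac{1}{c + 2 \left(- \frac{67}{16} + 2 c\right)} = \frac{1}{c + \left(- \frac{67}{8} + 4 c\right)} = \frac{1}{- \frac{67}{8} + 5 c}$)
$Y{\left(-4 \right)} \left(-429\right) - 65 = \frac{8}{-67 + 40 \left(-4\right)} \left(-429\right) - 65 = \frac{8}{-67 - 160} \left(-429\right) - 65 = \frac{8}{-227} \left(-429\right) - 65 = 8 \left(- \frac{1}{227}\right) \left(-429\right) - 65 = \left(- \frac{8}{227}\right) \left(-429\right) - 65 = \frac{3432}{227} - 65 = - \frac{11323}{227}$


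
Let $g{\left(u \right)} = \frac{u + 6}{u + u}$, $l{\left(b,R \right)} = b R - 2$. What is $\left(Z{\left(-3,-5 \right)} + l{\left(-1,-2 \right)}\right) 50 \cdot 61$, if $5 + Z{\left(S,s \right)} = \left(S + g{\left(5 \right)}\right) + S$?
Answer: $-30195$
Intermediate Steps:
$l{\left(b,R \right)} = -2 + R b$ ($l{\left(b,R \right)} = R b - 2 = -2 + R b$)
$g{\left(u \right)} = \frac{6 + u}{2 u}$
$Z{\left(S,s \right)} = - \frac{39}{10} + 2 S$ ($Z{\left(S,s \right)} = -5 + \left(\left(S + \frac{6 + 5}{2 \cdot 5}\right) + S\right) = -5 + \left(\left(S + \frac{1}{2} \cdot \frac{1}{5} \cdot 11\right) + S\right) = -5 + \left(\left(S + \frac{11}{10}\right) + S\right) = -5 + \left(\left(\frac{11}{10} + S\right) + S\right) = -5 + \left(\frac{11}{10} + 2 S\right) = - \frac{39}{10} + 2 S$)
$\left(Z{\left(-3,-5 \right)} + l{\left(-1,-2 \right)}\right) 50 \cdot 61 = \left(\left(- \frac{39}{10} + 2 \left(-3\right)\right) - 0\right) 50 \cdot 61 = \left(\left(- \frac{39}{10} - 6\right) + \left(-2 + 2\right)\right) 50 \cdot 61 = \left(- \frac{99}{10} + 0\right) 50 \cdot 61 = \left(- \frac{99}{10}\right) 50 \cdot 61 = \left(-495\right) 61 = -30195$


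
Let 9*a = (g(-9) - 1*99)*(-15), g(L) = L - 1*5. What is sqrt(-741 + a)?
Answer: I*sqrt(4974)/3 ≈ 23.509*I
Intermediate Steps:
g(L) = -5 + L (g(L) = L - 5 = -5 + L)
a = 565/3 (a = (((-5 - 9) - 1*99)*(-15))/9 = ((-14 - 99)*(-15))/9 = (-113*(-15))/9 = (1/9)*1695 = 565/3 ≈ 188.33)
sqrt(-741 + a) = sqrt(-741 + 565/3) = sqrt(-1658/3) = I*sqrt(4974)/3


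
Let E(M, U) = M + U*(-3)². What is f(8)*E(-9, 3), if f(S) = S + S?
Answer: 288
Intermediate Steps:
f(S) = 2*S
E(M, U) = M + 9*U (E(M, U) = M + U*9 = M + 9*U)
f(8)*E(-9, 3) = (2*8)*(-9 + 9*3) = 16*(-9 + 27) = 16*18 = 288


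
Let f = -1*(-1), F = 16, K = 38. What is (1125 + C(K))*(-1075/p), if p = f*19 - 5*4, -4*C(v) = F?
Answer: 1205075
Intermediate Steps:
C(v) = -4 (C(v) = -¼*16 = -4)
f = 1
p = -1 (p = 1*19 - 5*4 = 19 - 20 = -1)
(1125 + C(K))*(-1075/p) = (1125 - 4)*(-1075/(-1)) = 1121*(-1075*(-1)) = 1121*1075 = 1205075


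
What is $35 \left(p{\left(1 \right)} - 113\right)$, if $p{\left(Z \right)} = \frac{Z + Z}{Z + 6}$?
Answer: $-3945$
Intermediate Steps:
$p{\left(Z \right)} = \frac{2 Z}{6 + Z}$
$35 \left(p{\left(1 \right)} - 113\right) = 35 \left(2 \cdot 1 \frac{1}{6 + 1} - 113\right) = 35 \left(2 \cdot 1 \cdot \frac{1}{7} - 113\right) = 35 \left(\frac{2}{7} - 113\right) = 35 \left(- \frac{789}{7}\right) = -3945$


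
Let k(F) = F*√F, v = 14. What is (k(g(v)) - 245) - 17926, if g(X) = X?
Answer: -18171 + 14*√14 ≈ -18119.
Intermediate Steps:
k(F) = F^(3/2)
(k(g(v)) - 245) - 17926 = (14^(3/2) - 245) - 17926 = (14*√14 - 245) - 17926 = (-245 + 14*√14) - 17926 = -18171 + 14*√14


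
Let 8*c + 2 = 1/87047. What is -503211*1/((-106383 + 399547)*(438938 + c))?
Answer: -87606015834/22402545888382145 ≈ -3.9105e-6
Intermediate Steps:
c = -174093/696376 (c = -1/4 + (1/8)/87047 = -1/4 + (1/8)*(1/87047) = -1/4 + 1/696376 = -174093/696376 ≈ -0.25000)
-503211*1/((-106383 + 399547)*(438938 + c)) = -503211*1/((-106383 + 399547)*(438938 - 174093/696376)) = -503211/((305665714595/696376)*293164) = -503211/22402545888382145/174094 = -503211*174094/22402545888382145 = -87606015834/22402545888382145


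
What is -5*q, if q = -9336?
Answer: 46680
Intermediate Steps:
-5*q = -5*(-9336) = 46680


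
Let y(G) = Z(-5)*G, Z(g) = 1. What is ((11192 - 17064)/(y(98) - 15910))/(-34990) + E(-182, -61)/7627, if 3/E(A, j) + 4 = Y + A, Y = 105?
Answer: -220309621/14241583210815 ≈ -1.5469e-5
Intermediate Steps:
y(G) = G (y(G) = 1*G = G)
E(A, j) = 3/(101 + A) (E(A, j) = 3/(-4 + (105 + A)) = 3/(101 + A))
((11192 - 17064)/(y(98) - 15910))/(-34990) + E(-182, -61)/7627 = ((11192 - 17064)/(98 - 15910))/(-34990) + (3/(101 - 182))/7627 = -5872/(-15812)*(-1/34990) + (3/(-81))*(1/7627) = -5872*(-1/15812)*(-1/34990) + (3*(-1/81))*(1/7627) = (1468/3953)*(-1/34990) - 1/27*1/7627 = -734/69157735 - 1/205929 = -220309621/14241583210815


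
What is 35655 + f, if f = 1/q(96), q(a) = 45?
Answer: 1604476/45 ≈ 35655.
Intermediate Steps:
f = 1/45 ≈ 0.022222
35655 + f = 35655 + 1/45 = 1604476/45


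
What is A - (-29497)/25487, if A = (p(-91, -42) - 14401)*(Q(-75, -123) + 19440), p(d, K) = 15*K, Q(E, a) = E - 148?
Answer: -7361938449552/25487 ≈ -2.8885e+8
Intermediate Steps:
Q(E, a) = -148 + E
A = -288850727 (A = (15*(-42) - 14401)*((-148 - 75) + 19440) = (-630 - 14401)*(-223 + 19440) = -15031*19217 = -288850727)
A - (-29497)/25487 = -288850727 - (-29497)/25487 = -288850727 - 1*(-29497/25487) = -288850727 + 29497/25487 = -7361938449552/25487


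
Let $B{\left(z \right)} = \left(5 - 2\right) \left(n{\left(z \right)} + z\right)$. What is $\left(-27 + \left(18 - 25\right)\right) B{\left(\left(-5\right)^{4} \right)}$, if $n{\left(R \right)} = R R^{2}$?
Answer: $-24902407500$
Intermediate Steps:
$n{\left(R \right)} = R^{3}$
$B{\left(z \right)} = 3 z + 3 z^{3}$ ($B{\left(z \right)} = \left(5 - 2\right) \left(z^{3} + z\right) = 3 \left(z + z^{3}\right) = 3 z + 3 z^{3}$)
$\left(-27 + \left(18 - 25\right)\right) B{\left(\left(-5\right)^{4} \right)} = \left(-27 + \left(18 - 25\right)\right) 3 \left(-5\right)^{4} \left(1 + \left(\left(-5\right)^{4}\right)^{2}\right) = \left(-27 + \left(18 - 25\right)\right) 3 \cdot 625 \left(1 + 625^{2}\right) = \left(-27 - 7\right) 3 \cdot 625 \left(1 + 390625\right) = - 34 \cdot 3 \cdot 625 \cdot 390626 = \left(-34\right) 732423750 = -24902407500$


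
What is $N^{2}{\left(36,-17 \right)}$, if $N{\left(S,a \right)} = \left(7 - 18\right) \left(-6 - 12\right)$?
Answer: $39204$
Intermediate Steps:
$N{\left(S,a \right)} = 198$ ($N{\left(S,a \right)} = \left(-11\right) \left(-18\right) = 198$)
$N^{2}{\left(36,-17 \right)} = 198^{2} = 39204$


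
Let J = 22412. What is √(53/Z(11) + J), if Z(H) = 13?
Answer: √3788317/13 ≈ 149.72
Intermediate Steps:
√(53/Z(11) + J) = √(53/13 + 22412) = √(291409/13) = √3788317/13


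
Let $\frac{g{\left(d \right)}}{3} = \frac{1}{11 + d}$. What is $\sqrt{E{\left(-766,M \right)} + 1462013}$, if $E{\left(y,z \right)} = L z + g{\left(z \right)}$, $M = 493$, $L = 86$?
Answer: $\frac{11 \sqrt{87728298}}{84} \approx 1226.5$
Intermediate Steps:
$g{\left(d \right)} = \frac{3}{11 + d}$
$E{\left(y,z \right)} = \frac{3}{11 + z} + 86 z$ ($E{\left(y,z \right)} = 86 z + \frac{3}{11 + z} = \frac{3}{11 + z} + 86 z$)
$\sqrt{E{\left(-766,M \right)} + 1462013} = \sqrt{\frac{3 + 86 \cdot 493 \left(11 + 493\right)}{11 + 493} + 1462013} = \sqrt{\frac{3 + 86 \cdot 493 \cdot 504}{504} + 1462013} = \sqrt{\frac{3 + 21368592}{504} + 1462013} = \sqrt{\frac{1}{504} \cdot 21368595 + 1462013} = \sqrt{\frac{7122865}{168} + 1462013} = \sqrt{\frac{252741049}{168}} = \frac{11 \sqrt{87728298}}{84}$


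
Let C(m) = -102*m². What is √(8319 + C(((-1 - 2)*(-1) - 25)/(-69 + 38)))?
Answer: 3*√882799/31 ≈ 90.927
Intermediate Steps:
√(8319 + C(((-1 - 2)*(-1) - 25)/(-69 + 38))) = √(8319 - 102*((-1 - 2)*(-1) - 25)²/(-69 + 38)²) = √(8319 - 102*(-3*(-1) - 25)²/961) = √(8319 - 102*(3 - 25)²/961) = √(8319 - 102*(-22*(-1/31))²) = √(8319 - 102*(22/31)²) = √(8319 - 102*484/961) = √(8319 - 49368/961) = √(7945191/961) = 3*√882799/31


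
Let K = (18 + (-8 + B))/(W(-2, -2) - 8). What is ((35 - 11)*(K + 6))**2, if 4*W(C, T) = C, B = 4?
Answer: 3154176/289 ≈ 10914.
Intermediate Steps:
W(C, T) = C/4
K = -28/17 (K = (18 + (-8 + 4))/((1/4)*(-2) - 8) = (18 - 4)/(-1/2 - 8) = 14/(-17/2) = 14*(-2/17) = -28/17 ≈ -1.6471)
((35 - 11)*(K + 6))**2 = ((35 - 11)*(-28/17 + 6))**2 = (24*(74/17))**2 = (1776/17)**2 = 3154176/289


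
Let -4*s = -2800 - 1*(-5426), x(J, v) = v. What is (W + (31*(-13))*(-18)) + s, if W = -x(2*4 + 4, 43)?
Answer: 13109/2 ≈ 6554.5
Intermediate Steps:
W = -43 (W = -1*43 = -43)
s = -1313/2 (s = -(-2800 - 1*(-5426))/4 = -(-2800 + 5426)/4 = -¼*2626 = -1313/2 ≈ -656.50)
(W + (31*(-13))*(-18)) + s = (-43 + (31*(-13))*(-18)) - 1313/2 = (-43 - 403*(-18)) - 1313/2 = (-43 + 7254) - 1313/2 = 7211 - 1313/2 = 13109/2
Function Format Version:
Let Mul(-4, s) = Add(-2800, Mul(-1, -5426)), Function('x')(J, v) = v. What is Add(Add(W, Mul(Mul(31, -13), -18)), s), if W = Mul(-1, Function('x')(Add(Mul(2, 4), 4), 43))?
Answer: Rational(13109, 2) ≈ 6554.5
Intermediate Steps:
W = -43 (W = Mul(-1, 43) = -43)
s = Rational(-1313, 2) (s = Mul(Rational(-1, 4), Add(-2800, Mul(-1, -5426))) = Mul(Rational(-1, 4), Add(-2800, 5426)) = Mul(Rational(-1, 4), 2626) = Rational(-1313, 2) ≈ -656.50)
Add(Add(W, Mul(Mul(31, -13), -18)), s) = Add(Add(-43, Mul(Mul(31, -13), -18)), Rational(-1313, 2)) = Add(Add(-43, Mul(-403, -18)), Rational(-1313, 2)) = Add(Add(-43, 7254), Rational(-1313, 2)) = Add(7211, Rational(-1313, 2)) = Rational(13109, 2)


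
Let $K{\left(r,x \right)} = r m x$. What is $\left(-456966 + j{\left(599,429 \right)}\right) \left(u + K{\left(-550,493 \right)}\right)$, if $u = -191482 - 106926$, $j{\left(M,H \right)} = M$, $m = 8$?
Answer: $1126134860136$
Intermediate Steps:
$u = -298408$ ($u = -191482 - 106926 = -298408$)
$K{\left(r,x \right)} = 8 r x$ ($K{\left(r,x \right)} = r 8 x = 8 r x$)
$\left(-456966 + j{\left(599,429 \right)}\right) \left(u + K{\left(-550,493 \right)}\right) = \left(-456966 + 599\right) \left(-298408 + 8 \left(-550\right) 493\right) = - 456367 \left(-298408 - 2169200\right) = \left(-456367\right) \left(-2467608\right) = 1126134860136$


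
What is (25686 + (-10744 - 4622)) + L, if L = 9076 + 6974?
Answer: 26370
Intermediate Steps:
L = 16050
(25686 + (-10744 - 4622)) + L = (25686 + (-10744 - 4622)) + 16050 = (25686 - 15366) + 16050 = 10320 + 16050 = 26370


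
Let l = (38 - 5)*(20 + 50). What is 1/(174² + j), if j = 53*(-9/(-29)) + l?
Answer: 29/945471 ≈ 3.0673e-5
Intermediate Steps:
l = 2310 (l = 33*70 = 2310)
j = 67467/29 (j = 53*(-9/(-29)) + 2310 = 53*(-9*(-1/29)) + 2310 = 53*(9/29) + 2310 = 477/29 + 2310 = 67467/29 ≈ 2326.4)
1/(174² + j) = 1/(174² + 67467/29) = 1/(30276 + 67467/29) = 1/(945471/29) = 29/945471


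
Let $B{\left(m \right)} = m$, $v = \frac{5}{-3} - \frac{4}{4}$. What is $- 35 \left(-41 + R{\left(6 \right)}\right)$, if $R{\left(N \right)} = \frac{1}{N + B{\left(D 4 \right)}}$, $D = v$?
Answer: $\frac{2885}{2} \approx 1442.5$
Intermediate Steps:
$v = - \frac{8}{3}$ ($v = 5 \left(- \frac{1}{3}\right) - 1 = - \frac{5}{3} - 1 = - \frac{8}{3} \approx -2.6667$)
$D = - \frac{8}{3} \approx -2.6667$
$R{\left(N \right)} = \frac{1}{- \frac{32}{3} + N}$ ($R{\left(N \right)} = \frac{1}{N - \frac{32}{3}} = \frac{1}{- \frac{32}{3} + N}$)
$- 35 \left(-41 + R{\left(6 \right)}\right) = - 35 \left(-41 + \frac{3}{-32 + 3 \cdot 6}\right) = - 35 \left(-41 + \frac{3}{-32 + 18}\right) = - 35 \left(-41 + \frac{3}{-14}\right) = - 35 \left(-41 + 3 \left(- \frac{1}{14}\right)\right) = - 35 \left(-41 - \frac{3}{14}\right) = \left(-35\right) \left(- \frac{577}{14}\right) = \frac{2885}{2}$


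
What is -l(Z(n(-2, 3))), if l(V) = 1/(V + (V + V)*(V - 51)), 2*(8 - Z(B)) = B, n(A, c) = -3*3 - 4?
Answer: 1/1044 ≈ 0.00095785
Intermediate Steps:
n(A, c) = -13 (n(A, c) = -9 - 4 = -13)
Z(B) = 8 - B/2
l(V) = 1/(V + 2*V*(-51 + V)) (l(V) = 1/(V + (2*V)*(-51 + V)) = 1/(V + 2*V*(-51 + V)))
-l(Z(n(-2, 3))) = -1/((8 - ½*(-13))*(-101 + 2*(8 - ½*(-13)))) = -1/((8 + 13/2)*(-101 + 2*(8 + 13/2))) = -1/(29/2*(-101 + 2*(29/2))) = -2/(29*(-101 + 29)) = -2/(29*(-72)) = -2*(-1)/(29*72) = -1*(-1/1044) = 1/1044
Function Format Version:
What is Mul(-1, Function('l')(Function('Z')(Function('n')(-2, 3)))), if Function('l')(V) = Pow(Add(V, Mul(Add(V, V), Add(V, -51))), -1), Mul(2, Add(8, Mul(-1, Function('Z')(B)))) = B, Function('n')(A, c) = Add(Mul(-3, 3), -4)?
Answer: Rational(1, 1044) ≈ 0.00095785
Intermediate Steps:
Function('n')(A, c) = -13 (Function('n')(A, c) = Add(-9, -4) = -13)
Function('Z')(B) = Add(8, Mul(Rational(-1, 2), B))
Function('l')(V) = Pow(Add(V, Mul(2, V, Add(-51, V))), -1) (Function('l')(V) = Pow(Add(V, Mul(Mul(2, V), Add(-51, V))), -1) = Pow(Add(V, Mul(2, V, Add(-51, V))), -1))
Mul(-1, Function('l')(Function('Z')(Function('n')(-2, 3)))) = Mul(-1, Mul(Pow(Add(8, Mul(Rational(-1, 2), -13)), -1), Pow(Add(-101, Mul(2, Add(8, Mul(Rational(-1, 2), -13)))), -1))) = Mul(-1, Mul(Pow(Add(8, Rational(13, 2)), -1), Pow(Add(-101, Mul(2, Add(8, Rational(13, 2)))), -1))) = Mul(-1, Mul(Pow(Rational(29, 2), -1), Pow(Add(-101, Mul(2, Rational(29, 2))), -1))) = Mul(-1, Mul(Rational(2, 29), Pow(Add(-101, 29), -1))) = Mul(-1, Mul(Rational(2, 29), Pow(-72, -1))) = Mul(-1, Mul(Rational(2, 29), Rational(-1, 72))) = Mul(-1, Rational(-1, 1044)) = Rational(1, 1044)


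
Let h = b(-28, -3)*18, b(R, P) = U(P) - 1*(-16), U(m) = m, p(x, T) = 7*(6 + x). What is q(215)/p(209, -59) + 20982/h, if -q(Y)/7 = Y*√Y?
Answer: 269/3 - √215 ≈ 75.004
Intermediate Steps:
p(x, T) = 42 + 7*x
q(Y) = -7*Y^(3/2) (q(Y) = -7*Y*√Y = -7*Y^(3/2))
b(R, P) = 16 + P (b(R, P) = P - 1*(-16) = P + 16 = 16 + P)
h = 234 (h = (16 - 3)*18 = 13*18 = 234)
q(215)/p(209, -59) + 20982/h = (-1505*√215)/(42 + 7*209) + 20982/234 = (-1505*√215)/(42 + 1463) + 20982*(1/234) = -1505*√215/1505 + 269/3 = -1505*√215*(1/1505) + 269/3 = -√215 + 269/3 = 269/3 - √215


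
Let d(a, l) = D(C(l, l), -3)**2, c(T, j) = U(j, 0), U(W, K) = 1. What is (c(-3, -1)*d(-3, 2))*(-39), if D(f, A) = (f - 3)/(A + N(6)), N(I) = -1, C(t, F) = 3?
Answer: 0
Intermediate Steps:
c(T, j) = 1
D(f, A) = (-3 + f)/(-1 + A) (D(f, A) = (f - 3)/(A - 1) = (-3 + f)/(-1 + A))
d(a, l) = 0 (d(a, l) = ((-3 + 3)/(-1 - 3))**2 = (0/(-4))**2 = (-1/4*0)**2 = 0**2 = 0)
(c(-3, -1)*d(-3, 2))*(-39) = (1*0)*(-39) = 0*(-39) = 0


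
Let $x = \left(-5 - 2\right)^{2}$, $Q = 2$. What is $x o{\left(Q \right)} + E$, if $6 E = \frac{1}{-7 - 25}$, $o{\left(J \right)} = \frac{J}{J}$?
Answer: $\frac{9407}{192} \approx 48.995$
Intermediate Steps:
$o{\left(J \right)} = 1$
$x = 49$ ($x = \left(-7\right)^{2} = 49$)
$E = - \frac{1}{192}$ ($E = \frac{1}{6 \left(-7 - 25\right)} = \frac{1}{6 \left(-32\right)} = \frac{1}{6} \left(- \frac{1}{32}\right) = - \frac{1}{192} \approx -0.0052083$)
$x o{\left(Q \right)} + E = 49 \cdot 1 - \frac{1}{192} = 49 - \frac{1}{192} = \frac{9407}{192}$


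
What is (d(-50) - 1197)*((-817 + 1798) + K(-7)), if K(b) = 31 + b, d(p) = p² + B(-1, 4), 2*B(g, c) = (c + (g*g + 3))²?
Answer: 1341675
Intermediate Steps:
B(g, c) = (3 + c + g²)²/2 (B(g, c) = (c + (g*g + 3))²/2 = (c + (g² + 3))²/2 = (c + (3 + g²))²/2 = (3 + c + g²)²/2)
d(p) = 32 + p² (d(p) = p² + (3 + 4 + (-1)²)²/2 = p² + (3 + 4 + 1)²/2 = p² + (½)*8² = p² + (½)*64 = p² + 32 = 32 + p²)
(d(-50) - 1197)*((-817 + 1798) + K(-7)) = ((32 + (-50)²) - 1197)*((-817 + 1798) + (31 - 7)) = ((32 + 2500) - 1197)*(981 + 24) = (2532 - 1197)*1005 = 1335*1005 = 1341675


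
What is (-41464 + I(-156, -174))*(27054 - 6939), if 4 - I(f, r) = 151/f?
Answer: -43365318345/52 ≈ -8.3395e+8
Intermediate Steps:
I(f, r) = 4 - 151/f
(-41464 + I(-156, -174))*(27054 - 6939) = (-41464 + (4 - 151/(-156)))*(27054 - 6939) = (-41464 + (4 - 151*(-1/156)))*20115 = (-41464 + (4 + 151/156))*20115 = (-41464 + 775/156)*20115 = -6467609/156*20115 = -43365318345/52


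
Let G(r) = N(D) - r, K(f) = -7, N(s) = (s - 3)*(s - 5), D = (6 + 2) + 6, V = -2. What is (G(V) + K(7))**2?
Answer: 8836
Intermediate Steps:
D = 14 (D = 8 + 6 = 14)
N(s) = (-5 + s)*(-3 + s) (N(s) = (-3 + s)*(-5 + s) = (-5 + s)*(-3 + s))
G(r) = 99 - r (G(r) = (15 + 14**2 - 8*14) - r = (15 + 196 - 112) - r = 99 - r)
(G(V) + K(7))**2 = ((99 - 1*(-2)) - 7)**2 = ((99 + 2) - 7)**2 = (101 - 7)**2 = 94**2 = 8836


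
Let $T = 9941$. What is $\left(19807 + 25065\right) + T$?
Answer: $54813$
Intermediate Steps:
$\left(19807 + 25065\right) + T = \left(19807 + 25065\right) + 9941 = 44872 + 9941 = 54813$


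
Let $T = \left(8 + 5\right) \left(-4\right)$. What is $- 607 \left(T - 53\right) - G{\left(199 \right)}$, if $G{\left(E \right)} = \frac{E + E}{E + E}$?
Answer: $63734$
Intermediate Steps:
$G{\left(E \right)} = 1$ ($G{\left(E \right)} = \frac{2 E}{2 E} = 2 E \frac{1}{2 E} = 1$)
$T = -52$ ($T = 13 \left(-4\right) = -52$)
$- 607 \left(T - 53\right) - G{\left(199 \right)} = - 607 \left(-52 - 53\right) - 1 = \left(-607\right) \left(-105\right) - 1 = 63735 - 1 = 63734$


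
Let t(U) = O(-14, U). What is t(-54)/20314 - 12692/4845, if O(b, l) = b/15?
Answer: -64619/24667 ≈ -2.6197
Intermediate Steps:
O(b, l) = b/15 (O(b, l) = b*(1/15) = b/15)
t(U) = -14/15 (t(U) = (1/15)*(-14) = -14/15)
t(-54)/20314 - 12692/4845 = -14/15/20314 - 12692/4845 = -14/15*1/20314 - 12692*1/4845 = -1/21765 - 668/255 = -64619/24667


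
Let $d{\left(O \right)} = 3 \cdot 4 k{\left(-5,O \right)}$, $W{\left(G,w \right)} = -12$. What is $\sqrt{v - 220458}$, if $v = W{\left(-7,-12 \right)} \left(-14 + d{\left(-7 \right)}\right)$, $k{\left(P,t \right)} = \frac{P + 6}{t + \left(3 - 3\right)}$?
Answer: $\frac{i \sqrt{10793202}}{7} \approx 469.33 i$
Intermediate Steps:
$k{\left(P,t \right)} = \frac{6 + P}{t}$ ($k{\left(P,t \right)} = \frac{6 + P}{t + \left(3 - 3\right)} = \frac{6 + P}{t + 0} = \frac{6 + P}{t}$)
$d{\left(O \right)} = \frac{12}{O}$ ($d{\left(O \right)} = 3 \cdot 4 \frac{6 - 5}{O} = 12 \frac{1}{O} 1 = \frac{12}{O}$)
$v = \frac{1320}{7}$ ($v = - 12 \left(-14 + \frac{12}{-7}\right) = - 12 \left(-14 + 12 \left(- \frac{1}{7}\right)\right) = - 12 \left(-14 - \frac{12}{7}\right) = \left(-12\right) \left(- \frac{110}{7}\right) = \frac{1320}{7} \approx 188.57$)
$\sqrt{v - 220458} = \sqrt{\frac{1320}{7} - 220458} = \sqrt{- \frac{1541886}{7}} = \frac{i \sqrt{10793202}}{7}$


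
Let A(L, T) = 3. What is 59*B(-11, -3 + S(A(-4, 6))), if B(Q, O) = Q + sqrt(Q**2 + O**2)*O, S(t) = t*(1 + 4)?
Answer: -649 + 708*sqrt(265) ≈ 10876.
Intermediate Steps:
S(t) = 5*t (S(t) = t*5 = 5*t)
B(Q, O) = Q + O*sqrt(O**2 + Q**2) (B(Q, O) = Q + sqrt(O**2 + Q**2)*O = Q + O*sqrt(O**2 + Q**2))
59*B(-11, -3 + S(A(-4, 6))) = 59*(-11 + (-3 + 5*3)*sqrt((-3 + 5*3)**2 + (-11)**2)) = 59*(-11 + (-3 + 15)*sqrt((-3 + 15)**2 + 121)) = 59*(-11 + 12*sqrt(12**2 + 121)) = 59*(-11 + 12*sqrt(144 + 121)) = 59*(-11 + 12*sqrt(265)) = -649 + 708*sqrt(265)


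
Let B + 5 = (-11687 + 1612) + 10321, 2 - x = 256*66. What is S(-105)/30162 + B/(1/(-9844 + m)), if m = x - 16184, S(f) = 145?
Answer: -312001820579/30162 ≈ -1.0344e+7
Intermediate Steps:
x = -16894 (x = 2 - 256*66 = 2 - 1*16896 = 2 - 16896 = -16894)
B = 241 (B = -5 + ((-11687 + 1612) + 10321) = -5 + (-10075 + 10321) = -5 + 246 = 241)
m = -33078 (m = -16894 - 16184 = -33078)
S(-105)/30162 + B/(1/(-9844 + m)) = 145/30162 + 241/(1/(-9844 - 33078)) = 145*(1/30162) + 241/(1/(-42922)) = 145/30162 + 241/(-1/42922) = 145/30162 + 241*(-42922) = 145/30162 - 10344202 = -312001820579/30162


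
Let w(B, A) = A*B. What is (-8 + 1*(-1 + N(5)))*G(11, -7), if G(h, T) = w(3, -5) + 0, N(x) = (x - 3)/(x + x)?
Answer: 132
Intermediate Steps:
N(x) = (-3 + x)/(2*x) (N(x) = (-3 + x)/((2*x)) = (-3 + x)*(1/(2*x)) = (-3 + x)/(2*x))
G(h, T) = -15 (G(h, T) = -5*3 + 0 = -15 + 0 = -15)
(-8 + 1*(-1 + N(5)))*G(11, -7) = (-8 + 1*(-1 + (1/2)*(-3 + 5)/5))*(-15) = (-8 + 1*(-1 + (1/2)*(1/5)*2))*(-15) = (-8 + 1*(-1 + 1/5))*(-15) = (-8 + 1*(-4/5))*(-15) = (-8 - 4/5)*(-15) = -44/5*(-15) = 132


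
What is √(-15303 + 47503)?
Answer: 10*√322 ≈ 179.44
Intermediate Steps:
√(-15303 + 47503) = √32200 = 10*√322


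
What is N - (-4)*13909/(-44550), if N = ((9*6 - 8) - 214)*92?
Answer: -344310218/22275 ≈ -15457.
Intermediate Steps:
N = -15456 (N = ((54 - 8) - 214)*92 = (46 - 214)*92 = -168*92 = -15456)
N - (-4)*13909/(-44550) = -15456 - (-4)*13909/(-44550) = -15456 - (-4)*13909*(-1/44550) = -15456 - (-4)*(-13909)/44550 = -15456 - 1*27818/22275 = -15456 - 27818/22275 = -344310218/22275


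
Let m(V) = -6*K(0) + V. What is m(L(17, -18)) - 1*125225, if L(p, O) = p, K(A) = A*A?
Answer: -125208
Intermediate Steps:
K(A) = A²
m(V) = V (m(V) = -6*0² + V = -6*0 + V = 0 + V = V)
m(L(17, -18)) - 1*125225 = 17 - 1*125225 = 17 - 125225 = -125208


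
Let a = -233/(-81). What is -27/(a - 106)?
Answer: 2187/8353 ≈ 0.26182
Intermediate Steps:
a = 233/81 (a = -233*(-1/81) = 233/81 ≈ 2.8765)
-27/(a - 106) = -27/(233/81 - 106) = -27/(-8353/81) = -81/8353*(-27) = 2187/8353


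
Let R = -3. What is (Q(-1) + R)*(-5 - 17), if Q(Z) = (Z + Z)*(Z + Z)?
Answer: -22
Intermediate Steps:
Q(Z) = 4*Z**2 (Q(Z) = (2*Z)*(2*Z) = 4*Z**2)
(Q(-1) + R)*(-5 - 17) = (4*(-1)**2 - 3)*(-5 - 17) = (4*1 - 3)*(-22) = (4 - 3)*(-22) = 1*(-22) = -22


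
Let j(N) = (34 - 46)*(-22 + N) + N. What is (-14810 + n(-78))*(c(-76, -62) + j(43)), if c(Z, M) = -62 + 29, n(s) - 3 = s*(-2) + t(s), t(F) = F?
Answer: 3564418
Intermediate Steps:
n(s) = 3 - s (n(s) = 3 + (s*(-2) + s) = 3 + (-2*s + s) = 3 - s)
c(Z, M) = -33
j(N) = 264 - 11*N (j(N) = -12*(-22 + N) + N = (264 - 12*N) + N = 264 - 11*N)
(-14810 + n(-78))*(c(-76, -62) + j(43)) = (-14810 + (3 - 1*(-78)))*(-33 + (264 - 11*43)) = (-14810 + (3 + 78))*(-33 + (264 - 473)) = (-14810 + 81)*(-33 - 209) = -14729*(-242) = 3564418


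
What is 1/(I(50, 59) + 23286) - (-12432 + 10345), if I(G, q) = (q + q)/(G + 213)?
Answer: 12781489495/6124336 ≈ 2087.0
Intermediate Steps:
I(G, q) = 2*q/(213 + G) (I(G, q) = (2*q)/(213 + G) = 2*q/(213 + G))
1/(I(50, 59) + 23286) - (-12432 + 10345) = 1/(2*59/(213 + 50) + 23286) - (-12432 + 10345) = 1/(2*59/263 + 23286) - 1*(-2087) = 1/(2*59*(1/263) + 23286) + 2087 = 1/(118/263 + 23286) + 2087 = 1/(6124336/263) + 2087 = 263/6124336 + 2087 = 12781489495/6124336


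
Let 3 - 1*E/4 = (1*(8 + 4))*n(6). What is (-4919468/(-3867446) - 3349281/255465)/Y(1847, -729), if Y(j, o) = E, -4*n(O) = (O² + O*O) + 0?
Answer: -1949401918951/144247575488940 ≈ -0.013514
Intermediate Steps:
n(O) = -O²/2 (n(O) = -((O² + O*O) + 0)/4 = -((O² + O²) + 0)/4 = -(2*O² + 0)/4 = -O²/2)
E = 876 (E = 12 - 4*1*(8 + 4)*(-½*6²) = 12 - 4*1*12*(-½*36) = 12 - 48*(-18) = 12 - 4*(-216) = 12 + 864 = 876)
Y(j, o) = 876
(-4919468/(-3867446) - 3349281/255465)/Y(1847, -729) = (-4919468/(-3867446) - 3349281/255465)/876 = (-4919468*(-1/3867446) - 3349281*1/255465)*(1/876) = (2459734/1933723 - 1116427/85155)*(1/876) = -1949401918951/164666182065*1/876 = -1949401918951/144247575488940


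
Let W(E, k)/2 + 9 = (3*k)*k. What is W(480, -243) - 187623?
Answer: 166653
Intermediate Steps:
W(E, k) = -18 + 6*k**2 (W(E, k) = -18 + 2*((3*k)*k) = -18 + 2*(3*k**2) = -18 + 6*k**2)
W(480, -243) - 187623 = (-18 + 6*(-243)**2) - 187623 = (-18 + 6*59049) - 187623 = (-18 + 354294) - 187623 = 354276 - 187623 = 166653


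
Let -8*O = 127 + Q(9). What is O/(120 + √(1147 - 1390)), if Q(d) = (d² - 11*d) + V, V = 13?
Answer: -610/4881 + 61*I*√3/6508 ≈ -0.12497 + 0.016235*I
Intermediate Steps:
Q(d) = 13 + d² - 11*d (Q(d) = (d² - 11*d) + 13 = 13 + d² - 11*d)
O = -61/4 (O = -(127 + (13 + 9² - 11*9))/8 = -(127 + (13 + 81 - 99))/8 = -(127 - 5)/8 = -⅛*122 = -61/4 ≈ -15.250)
O/(120 + √(1147 - 1390)) = -61/4/(120 + √(1147 - 1390)) = -61/4/(120 + √(-243)) = -61/4/(120 + 9*I*√3) = -61/(4*(120 + 9*I*√3))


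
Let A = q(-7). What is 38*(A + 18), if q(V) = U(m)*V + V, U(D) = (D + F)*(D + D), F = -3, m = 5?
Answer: -4902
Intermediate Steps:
U(D) = 2*D*(-3 + D) (U(D) = (D - 3)*(D + D) = (-3 + D)*(2*D) = 2*D*(-3 + D))
q(V) = 21*V (q(V) = (2*5*(-3 + 5))*V + V = (2*5*2)*V + V = 20*V + V = 21*V)
A = -147 (A = 21*(-7) = -147)
38*(A + 18) = 38*(-147 + 18) = 38*(-129) = -4902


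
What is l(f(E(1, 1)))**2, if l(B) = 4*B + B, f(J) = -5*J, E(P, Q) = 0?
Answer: 0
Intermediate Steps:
l(B) = 5*B
l(f(E(1, 1)))**2 = (5*(-5*0))**2 = (5*0)**2 = 0**2 = 0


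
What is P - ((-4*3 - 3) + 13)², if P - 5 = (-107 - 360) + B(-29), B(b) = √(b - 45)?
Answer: -466 + I*√74 ≈ -466.0 + 8.6023*I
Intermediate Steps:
B(b) = √(-45 + b)
P = -462 + I*√74 (P = 5 + ((-107 - 360) + √(-45 - 29)) = 5 + (-467 + √(-74)) = 5 + (-467 + I*√74) = -462 + I*√74 ≈ -462.0 + 8.6023*I)
P - ((-4*3 - 3) + 13)² = (-462 + I*√74) - ((-4*3 - 3) + 13)² = (-462 + I*√74) - ((-12 - 3) + 13)² = (-462 + I*√74) - (-15 + 13)² = (-462 + I*√74) - 1*(-2)² = (-462 + I*√74) - 1*4 = (-462 + I*√74) - 4 = -466 + I*√74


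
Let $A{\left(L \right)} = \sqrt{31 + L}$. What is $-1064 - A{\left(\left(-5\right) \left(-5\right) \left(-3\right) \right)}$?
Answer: $-1064 - 2 i \sqrt{11} \approx -1064.0 - 6.6332 i$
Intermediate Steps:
$-1064 - A{\left(\left(-5\right) \left(-5\right) \left(-3\right) \right)} = -1064 - \sqrt{31 + \left(-5\right) \left(-5\right) \left(-3\right)} = -1064 - \sqrt{31 + 25 \left(-3\right)} = -1064 - \sqrt{31 - 75} = -1064 - \sqrt{-44} = -1064 - 2 i \sqrt{11}$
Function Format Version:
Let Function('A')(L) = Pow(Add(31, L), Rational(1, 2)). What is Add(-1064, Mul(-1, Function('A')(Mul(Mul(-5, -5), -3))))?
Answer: Add(-1064, Mul(-2, I, Pow(11, Rational(1, 2)))) ≈ Add(-1064.0, Mul(-6.6332, I))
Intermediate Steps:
Add(-1064, Mul(-1, Function('A')(Mul(Mul(-5, -5), -3)))) = Add(-1064, Mul(-1, Pow(Add(31, Mul(Mul(-5, -5), -3)), Rational(1, 2)))) = Add(-1064, Mul(-1, Pow(Add(31, Mul(25, -3)), Rational(1, 2)))) = Add(-1064, Mul(-1, Pow(Add(31, -75), Rational(1, 2)))) = Add(-1064, Mul(-1, Pow(-44, Rational(1, 2)))) = Add(-1064, Mul(-1, Mul(2, I, Pow(11, Rational(1, 2))))) = Add(-1064, Mul(-2, I, Pow(11, Rational(1, 2))))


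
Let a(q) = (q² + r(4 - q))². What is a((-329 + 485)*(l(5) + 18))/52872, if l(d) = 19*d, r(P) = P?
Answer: 12069045286392200/6609 ≈ 1.8262e+12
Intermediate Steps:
a(q) = (4 + q² - q)² (a(q) = (q² + (4 - q))² = (4 + q² - q)²)
a((-329 + 485)*(l(5) + 18))/52872 = (4 + ((-329 + 485)*(19*5 + 18))² - (-329 + 485)*(19*5 + 18))²/52872 = (4 + (156*(95 + 18))² - 156*(95 + 18))²*(1/52872) = (4 + (156*113)² - 156*113)²*(1/52872) = (4 + 17628² - 1*17628)²*(1/52872) = (4 + 310746384 - 17628)²*(1/52872) = 310728760²*(1/52872) = 96552362291137600*(1/52872) = 12069045286392200/6609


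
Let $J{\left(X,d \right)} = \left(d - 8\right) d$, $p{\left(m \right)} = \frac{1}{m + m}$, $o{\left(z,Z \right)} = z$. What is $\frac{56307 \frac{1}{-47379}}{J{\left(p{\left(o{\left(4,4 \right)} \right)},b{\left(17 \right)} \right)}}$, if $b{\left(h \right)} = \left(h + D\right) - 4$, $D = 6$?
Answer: $- \frac{18769}{3300737} \approx -0.0056863$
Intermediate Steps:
$b{\left(h \right)} = 2 + h$ ($b{\left(h \right)} = \left(h + 6\right) - 4 = \left(6 + h\right) - 4 = 2 + h$)
$p{\left(m \right)} = \frac{1}{2 m}$
$J{\left(X,d \right)} = d \left(-8 + d\right)$ ($J{\left(X,d \right)} = \left(-8 + d\right) d = d \left(-8 + d\right)$)
$\frac{56307 \frac{1}{-47379}}{J{\left(p{\left(o{\left(4,4 \right)} \right)},b{\left(17 \right)} \right)}} = \frac{56307 \frac{1}{-47379}}{\left(2 + 17\right) \left(-8 + \left(2 + 17\right)\right)} = \frac{56307 \left(- \frac{1}{47379}\right)}{19 \left(-8 + 19\right)} = - \frac{18769}{15793 \cdot 19 \cdot 11} = - \frac{18769}{15793 \cdot 209} = \left(- \frac{18769}{15793}\right) \frac{1}{209} = - \frac{18769}{3300737}$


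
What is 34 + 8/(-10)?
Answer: 166/5 ≈ 33.200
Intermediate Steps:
34 + 8/(-10) = 34 + 8*(-⅒) = 34 - ⅘ = 166/5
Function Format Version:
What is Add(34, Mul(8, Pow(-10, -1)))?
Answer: Rational(166, 5) ≈ 33.200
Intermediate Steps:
Add(34, Mul(8, Pow(-10, -1))) = Add(34, Mul(8, Rational(-1, 10))) = Add(34, Rational(-4, 5)) = Rational(166, 5)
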